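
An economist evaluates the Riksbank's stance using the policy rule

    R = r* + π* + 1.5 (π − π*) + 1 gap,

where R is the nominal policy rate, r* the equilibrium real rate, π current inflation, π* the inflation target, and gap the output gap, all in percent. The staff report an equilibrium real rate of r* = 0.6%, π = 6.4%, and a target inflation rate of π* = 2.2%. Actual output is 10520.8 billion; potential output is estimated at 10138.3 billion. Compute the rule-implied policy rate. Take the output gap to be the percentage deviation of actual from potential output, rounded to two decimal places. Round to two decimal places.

12.87%

Output gap = 100 × (10520.8 − 10138.3) / 10138.3 = 3.77%.
R = 0.60 + 2.20 + 1.5 × (6.40 − 2.20) + 1 × 3.77
   = 0.60 + 2.2 + 6.3 + 3.77 = 12.87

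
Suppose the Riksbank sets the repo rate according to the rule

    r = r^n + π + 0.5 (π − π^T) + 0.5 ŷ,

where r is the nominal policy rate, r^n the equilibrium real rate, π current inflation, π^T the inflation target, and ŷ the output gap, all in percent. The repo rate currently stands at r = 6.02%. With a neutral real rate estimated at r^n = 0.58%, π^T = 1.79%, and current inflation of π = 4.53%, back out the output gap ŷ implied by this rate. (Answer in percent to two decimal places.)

-0.92%

0.5 ŷ = 6.02 − 0.58 − 4.53 − 0.5 × (4.53 − 1.79) = -0.46
ŷ = -0.46 / 0.5 = -0.92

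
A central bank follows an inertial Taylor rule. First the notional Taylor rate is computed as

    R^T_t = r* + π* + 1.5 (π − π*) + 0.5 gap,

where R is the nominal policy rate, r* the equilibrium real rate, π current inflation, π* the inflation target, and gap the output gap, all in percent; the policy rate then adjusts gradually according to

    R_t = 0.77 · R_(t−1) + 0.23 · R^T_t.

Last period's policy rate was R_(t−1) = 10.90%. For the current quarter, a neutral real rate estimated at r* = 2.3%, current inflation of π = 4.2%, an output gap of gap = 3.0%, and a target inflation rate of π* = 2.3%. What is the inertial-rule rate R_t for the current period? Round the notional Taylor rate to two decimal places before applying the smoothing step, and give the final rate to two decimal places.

10.45%

R^T_t = 2.3 + 2.3 + 1.5 × (4.2 − 2.3) + 0.5 × 3.0
   = 2.3 + 2.3 + 2.85 + 1.5 = 8.95
R_t = 0.77 × 10.90 + 0.23 × 8.95 = 8.393 + 2.0585 = 10.45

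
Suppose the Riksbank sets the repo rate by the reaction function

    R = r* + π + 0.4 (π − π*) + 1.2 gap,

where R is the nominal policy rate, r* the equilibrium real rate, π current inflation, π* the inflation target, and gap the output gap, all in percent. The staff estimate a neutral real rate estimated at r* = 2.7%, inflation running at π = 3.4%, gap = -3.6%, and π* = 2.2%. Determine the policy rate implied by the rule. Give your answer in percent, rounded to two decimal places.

R = 2.7 + 3.4 + 0.4 × (3.4 − 2.2) + 1.2 × (-3.6)
   = 2.7 + 3.4 + 0.48 − 4.32 = 2.26

2.26%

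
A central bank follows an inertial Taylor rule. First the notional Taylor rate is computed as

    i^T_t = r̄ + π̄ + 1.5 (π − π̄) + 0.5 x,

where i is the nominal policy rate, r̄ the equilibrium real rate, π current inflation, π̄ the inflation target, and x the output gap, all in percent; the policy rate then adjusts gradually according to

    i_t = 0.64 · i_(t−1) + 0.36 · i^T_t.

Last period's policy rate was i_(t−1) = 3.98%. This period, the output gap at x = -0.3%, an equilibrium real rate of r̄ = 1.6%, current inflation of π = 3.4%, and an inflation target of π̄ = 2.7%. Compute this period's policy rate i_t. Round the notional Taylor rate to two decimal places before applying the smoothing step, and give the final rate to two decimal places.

4.42%

i^T_t = 1.6 + 2.7 + 1.5 × (3.4 − 2.7) + 0.5 × (-0.3)
   = 1.6 + 2.7 + 1.05 − 0.15 = 5.20
i_t = 0.64 × 3.98 + 0.36 × 5.20 = 2.5472 + 1.872 = 4.42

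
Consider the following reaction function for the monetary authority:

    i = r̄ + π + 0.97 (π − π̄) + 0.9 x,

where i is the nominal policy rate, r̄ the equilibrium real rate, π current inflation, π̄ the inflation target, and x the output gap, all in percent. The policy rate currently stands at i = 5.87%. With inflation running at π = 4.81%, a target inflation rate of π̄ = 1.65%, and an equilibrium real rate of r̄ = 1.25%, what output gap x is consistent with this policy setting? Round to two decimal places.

-3.62%

0.9 x = 5.87 − 1.25 − 4.81 − 0.97 × (4.81 − 1.65) = -3.2552
x = -3.2552 / 0.9 = -3.62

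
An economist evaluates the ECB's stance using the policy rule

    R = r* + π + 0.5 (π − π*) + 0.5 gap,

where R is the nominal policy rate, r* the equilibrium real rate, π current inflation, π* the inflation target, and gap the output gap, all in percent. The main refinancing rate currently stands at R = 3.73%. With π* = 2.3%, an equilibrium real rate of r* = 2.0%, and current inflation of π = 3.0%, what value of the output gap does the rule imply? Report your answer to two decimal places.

-3.24%

0.5 gap = 3.73 − 2.0 − 3.0 − 0.5 × (3.0 − 2.3) = -1.62
gap = -1.62 / 0.5 = -3.24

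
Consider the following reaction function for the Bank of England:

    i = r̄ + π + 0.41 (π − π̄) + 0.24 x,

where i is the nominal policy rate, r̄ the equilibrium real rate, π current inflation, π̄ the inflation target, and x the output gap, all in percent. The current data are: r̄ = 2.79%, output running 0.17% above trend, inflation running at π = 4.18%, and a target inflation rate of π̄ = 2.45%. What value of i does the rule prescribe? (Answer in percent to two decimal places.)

7.72%

Output 0.17% above potential → x = 0.17.
i = 2.79 + 4.18 + 0.41 × (4.18 − 2.45) + 0.24 × 0.17
   = 2.79 + 4.18 + 0.7093 + 0.0408 = 7.72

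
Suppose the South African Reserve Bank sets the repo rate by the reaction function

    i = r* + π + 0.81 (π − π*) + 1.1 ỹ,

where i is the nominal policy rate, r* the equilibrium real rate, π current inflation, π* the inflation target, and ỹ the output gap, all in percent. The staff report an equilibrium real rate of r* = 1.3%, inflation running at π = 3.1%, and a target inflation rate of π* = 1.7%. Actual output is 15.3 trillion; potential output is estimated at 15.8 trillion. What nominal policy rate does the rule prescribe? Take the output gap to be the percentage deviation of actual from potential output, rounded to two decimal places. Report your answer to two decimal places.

2.06%

Output gap = 100 × (15.3 − 15.8) / 15.8 = -3.16%.
i = 1.30 + 3.10 + 0.81 × (3.10 − 1.70) + 1.1 × (-3.16)
   = 1.30 + 3.1 + 1.134 − 3.476 = 2.06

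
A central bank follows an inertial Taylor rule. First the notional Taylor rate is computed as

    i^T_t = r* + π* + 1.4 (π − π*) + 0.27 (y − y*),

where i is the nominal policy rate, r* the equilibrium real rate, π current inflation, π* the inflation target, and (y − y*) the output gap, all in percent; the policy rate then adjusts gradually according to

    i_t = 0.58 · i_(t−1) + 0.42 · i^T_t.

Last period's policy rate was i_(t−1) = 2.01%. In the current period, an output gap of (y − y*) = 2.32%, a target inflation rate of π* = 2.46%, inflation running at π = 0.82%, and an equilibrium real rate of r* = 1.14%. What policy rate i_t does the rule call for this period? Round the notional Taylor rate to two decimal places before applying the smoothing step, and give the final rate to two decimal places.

i^T_t = 1.14 + 2.46 + 1.4 × (0.82 − 2.46) + 0.27 × 2.32
   = 1.14 + 2.46 − 2.296 + 0.6264 = 1.93
i_t = 0.58 × 2.01 + 0.42 × 1.93 = 1.1658 + 0.8106 = 1.98

1.98%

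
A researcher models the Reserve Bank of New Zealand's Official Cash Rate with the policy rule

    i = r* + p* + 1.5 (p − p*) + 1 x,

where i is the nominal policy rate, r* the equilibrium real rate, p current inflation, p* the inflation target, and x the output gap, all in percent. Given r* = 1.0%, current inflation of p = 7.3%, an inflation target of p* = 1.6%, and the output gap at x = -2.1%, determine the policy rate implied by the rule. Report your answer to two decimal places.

i = 1.0 + 1.6 + 1.5 × (7.3 − 1.6) + 1 × (-2.1)
   = 1.0 + 1.6 + 8.55 − 2.1 = 9.05

9.05%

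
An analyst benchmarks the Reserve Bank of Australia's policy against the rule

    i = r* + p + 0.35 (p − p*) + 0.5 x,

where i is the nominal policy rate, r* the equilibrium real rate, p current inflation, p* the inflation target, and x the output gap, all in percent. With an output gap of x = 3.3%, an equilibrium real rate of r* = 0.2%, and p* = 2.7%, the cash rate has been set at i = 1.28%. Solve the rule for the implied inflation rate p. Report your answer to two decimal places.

Collecting p: i = r* + (1 + 0.35) p − 0.35 p* + 0.5 x
1.35 p = 1.28 − 0.2 + 0.35 × 2.7 − 0.5 × 3.3 = 0.375
p = 0.375 / 1.35 = 0.28

0.28%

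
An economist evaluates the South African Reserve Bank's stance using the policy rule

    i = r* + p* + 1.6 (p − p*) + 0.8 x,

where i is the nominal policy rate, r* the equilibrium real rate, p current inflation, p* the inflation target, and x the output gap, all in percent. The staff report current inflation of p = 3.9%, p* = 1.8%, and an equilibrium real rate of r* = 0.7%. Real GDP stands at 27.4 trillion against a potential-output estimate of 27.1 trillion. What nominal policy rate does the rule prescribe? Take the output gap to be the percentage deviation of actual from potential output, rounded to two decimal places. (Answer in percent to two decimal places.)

Output gap = 100 × (27.4 − 27.1) / 27.1 = 1.11%.
i = 0.70 + 1.80 + 1.6 × (3.90 − 1.80) + 0.8 × 1.11
   = 0.70 + 1.8 + 3.36 + 0.888 = 6.75

6.75%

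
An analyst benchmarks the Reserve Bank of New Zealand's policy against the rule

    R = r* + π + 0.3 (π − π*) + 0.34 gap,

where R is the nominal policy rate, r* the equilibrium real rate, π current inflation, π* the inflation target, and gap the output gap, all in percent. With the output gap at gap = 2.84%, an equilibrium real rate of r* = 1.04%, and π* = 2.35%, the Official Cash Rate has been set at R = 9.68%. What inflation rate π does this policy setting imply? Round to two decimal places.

6.45%

Collecting π: R = r* + (1 + 0.3) π − 0.3 π* + 0.34 gap
1.3 π = 9.68 − 1.04 + 0.3 × 2.35 − 0.34 × 2.84 = 8.3794
π = 8.3794 / 1.3 = 6.45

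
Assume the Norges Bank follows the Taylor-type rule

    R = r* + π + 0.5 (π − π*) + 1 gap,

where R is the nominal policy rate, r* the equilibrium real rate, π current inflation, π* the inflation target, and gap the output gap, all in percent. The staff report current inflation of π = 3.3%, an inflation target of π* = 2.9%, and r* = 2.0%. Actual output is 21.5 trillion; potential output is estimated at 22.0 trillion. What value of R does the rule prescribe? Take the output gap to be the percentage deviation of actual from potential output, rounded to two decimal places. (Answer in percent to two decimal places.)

3.23%

Output gap = 100 × (21.5 − 22.0) / 22.0 = -2.27%.
R = 2.00 + 3.30 + 0.5 × (3.30 − 2.90) + 1 × (-2.27)
   = 2.00 + 3.3 + 0.2 − 2.27 = 3.23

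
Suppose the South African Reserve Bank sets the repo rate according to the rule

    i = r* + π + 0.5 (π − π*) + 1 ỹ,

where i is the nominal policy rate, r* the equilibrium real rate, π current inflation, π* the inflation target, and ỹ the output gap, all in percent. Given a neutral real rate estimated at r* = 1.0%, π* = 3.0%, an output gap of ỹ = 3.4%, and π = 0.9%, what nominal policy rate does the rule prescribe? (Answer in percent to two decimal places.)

4.25%

i = 1.0 + 0.9 + 0.5 × (0.9 − 3.0) + 1 × 3.4
   = 1.0 + 0.9 − 1.05 + 3.4 = 4.25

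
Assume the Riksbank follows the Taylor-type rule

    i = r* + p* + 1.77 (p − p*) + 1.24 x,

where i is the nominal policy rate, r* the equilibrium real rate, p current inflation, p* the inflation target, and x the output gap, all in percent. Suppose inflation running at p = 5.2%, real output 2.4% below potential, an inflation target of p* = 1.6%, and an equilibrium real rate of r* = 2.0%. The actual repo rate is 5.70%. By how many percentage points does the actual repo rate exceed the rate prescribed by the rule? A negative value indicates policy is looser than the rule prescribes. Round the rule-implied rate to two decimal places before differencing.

Output 2.4% below potential → x = -2.4.
i = 2.0 + 1.6 + 1.77 × (5.2 − 1.6) + 1.24 × (-2.4)
   = 2.0 + 1.6 + 6.372 − 2.976 = 7.00
Deviation = 5.70 − 7.00 = -1.30 pp.

-1.30 pp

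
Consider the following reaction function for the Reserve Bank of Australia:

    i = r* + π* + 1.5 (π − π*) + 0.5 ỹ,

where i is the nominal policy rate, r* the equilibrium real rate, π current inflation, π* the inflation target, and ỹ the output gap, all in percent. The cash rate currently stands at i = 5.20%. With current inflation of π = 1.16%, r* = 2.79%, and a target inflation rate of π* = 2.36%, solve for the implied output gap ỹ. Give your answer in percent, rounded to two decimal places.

0.5 ỹ = 5.20 − 2.79 − 2.36 − 1.5 × (1.16 − 2.36) = 1.85
ỹ = 1.85 / 0.5 = 3.70

3.70%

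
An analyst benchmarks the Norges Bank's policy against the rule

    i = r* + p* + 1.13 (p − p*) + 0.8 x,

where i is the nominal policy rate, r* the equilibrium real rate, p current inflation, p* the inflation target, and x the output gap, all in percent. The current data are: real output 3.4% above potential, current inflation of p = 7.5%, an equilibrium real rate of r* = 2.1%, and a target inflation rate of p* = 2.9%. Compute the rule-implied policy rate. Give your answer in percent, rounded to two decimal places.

12.92%

Output 3.4% above potential → x = 3.4.
i = 2.1 + 2.9 + 1.13 × (7.5 − 2.9) + 0.8 × 3.4
   = 2.1 + 2.9 + 5.198 + 2.72 = 12.92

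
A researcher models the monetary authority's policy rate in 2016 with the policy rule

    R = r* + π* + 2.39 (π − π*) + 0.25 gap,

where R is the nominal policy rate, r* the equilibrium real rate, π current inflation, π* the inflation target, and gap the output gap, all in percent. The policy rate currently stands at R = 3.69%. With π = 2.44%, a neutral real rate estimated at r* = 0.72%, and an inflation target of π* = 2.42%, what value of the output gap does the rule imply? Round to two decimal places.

0.25 gap = 3.69 − 0.72 − 2.42 − 2.39 × (2.44 − 2.42) = 0.5022
gap = 0.5022 / 0.25 = 2.01

2.01%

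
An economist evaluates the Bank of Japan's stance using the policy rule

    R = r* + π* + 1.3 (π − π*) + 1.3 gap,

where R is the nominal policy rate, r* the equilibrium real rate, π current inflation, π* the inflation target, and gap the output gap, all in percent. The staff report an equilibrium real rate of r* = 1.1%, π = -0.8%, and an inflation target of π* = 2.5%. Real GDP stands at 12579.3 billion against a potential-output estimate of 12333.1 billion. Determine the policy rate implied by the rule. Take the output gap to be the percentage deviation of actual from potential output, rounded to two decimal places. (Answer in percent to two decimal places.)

1.91%

Output gap = 100 × (12579.3 − 12333.1) / 12333.1 = 2.00%.
R = 1.10 + 2.50 + 1.3 × (-0.80 − 2.50) + 1.3 × 2.00
   = 1.10 + 2.5 − 4.29 + 2.6 = 1.91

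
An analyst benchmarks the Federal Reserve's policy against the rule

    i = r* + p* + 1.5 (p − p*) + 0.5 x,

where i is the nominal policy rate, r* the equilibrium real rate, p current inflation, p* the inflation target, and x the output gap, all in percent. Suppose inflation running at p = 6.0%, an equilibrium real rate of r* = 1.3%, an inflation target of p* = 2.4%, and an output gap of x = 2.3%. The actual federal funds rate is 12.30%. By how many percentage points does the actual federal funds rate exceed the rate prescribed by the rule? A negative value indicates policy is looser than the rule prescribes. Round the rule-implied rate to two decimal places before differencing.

i = 1.3 + 2.4 + 1.5 × (6.0 − 2.4) + 0.5 × 2.3
   = 1.3 + 2.4 + 5.4 + 1.15 = 10.25
Deviation = 12.30 − 10.25 = 2.05 pp.

2.05 pp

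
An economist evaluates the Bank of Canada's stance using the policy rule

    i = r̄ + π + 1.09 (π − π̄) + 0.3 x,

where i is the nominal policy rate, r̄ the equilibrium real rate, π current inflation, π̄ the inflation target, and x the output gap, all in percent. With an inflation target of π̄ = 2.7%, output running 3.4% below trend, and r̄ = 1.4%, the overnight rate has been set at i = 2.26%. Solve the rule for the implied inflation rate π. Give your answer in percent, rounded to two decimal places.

2.31%

Output 3.4% below potential → x = -3.4.
Collecting π: i = r̄ + (1 + 1.09) π − 1.09 π̄ + 0.3 x
2.09 π = 2.26 − 1.4 + 1.09 × 2.7 − 0.3 × (-3.4) = 4.823
π = 4.823 / 2.09 = 2.31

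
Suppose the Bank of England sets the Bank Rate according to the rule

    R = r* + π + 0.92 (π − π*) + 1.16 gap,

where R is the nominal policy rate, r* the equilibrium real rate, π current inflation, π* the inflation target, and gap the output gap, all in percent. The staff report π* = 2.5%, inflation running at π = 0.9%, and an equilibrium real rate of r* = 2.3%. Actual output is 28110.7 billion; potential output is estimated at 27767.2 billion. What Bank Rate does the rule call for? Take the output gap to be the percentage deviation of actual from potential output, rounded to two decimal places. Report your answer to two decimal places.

Output gap = 100 × (28110.7 − 27767.2) / 27767.2 = 1.24%.
R = 2.30 + 0.90 + 0.92 × (0.90 − 2.50) + 1.16 × 1.24
   = 2.30 + 0.9 − 1.472 + 1.4384 = 3.17

3.17%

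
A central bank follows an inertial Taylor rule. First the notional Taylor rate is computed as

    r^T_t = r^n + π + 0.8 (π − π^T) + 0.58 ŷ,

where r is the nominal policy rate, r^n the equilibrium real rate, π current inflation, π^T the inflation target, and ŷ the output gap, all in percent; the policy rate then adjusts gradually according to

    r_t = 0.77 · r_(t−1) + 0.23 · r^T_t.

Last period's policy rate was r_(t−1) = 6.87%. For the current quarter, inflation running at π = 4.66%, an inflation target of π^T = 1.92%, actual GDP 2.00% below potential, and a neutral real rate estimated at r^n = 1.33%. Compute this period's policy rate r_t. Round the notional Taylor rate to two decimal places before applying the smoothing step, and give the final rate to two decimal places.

Output 2.00% below potential → ŷ = -2.00.
r^T_t = 1.33 + 4.66 + 0.8 × (4.66 − 1.92) + 0.58 × (-2.00)
   = 1.33 + 4.66 + 2.192 − 1.16 = 7.02
r_t = 0.77 × 6.87 + 0.23 × 7.02 = 5.2899 + 1.6146 = 6.90

6.90%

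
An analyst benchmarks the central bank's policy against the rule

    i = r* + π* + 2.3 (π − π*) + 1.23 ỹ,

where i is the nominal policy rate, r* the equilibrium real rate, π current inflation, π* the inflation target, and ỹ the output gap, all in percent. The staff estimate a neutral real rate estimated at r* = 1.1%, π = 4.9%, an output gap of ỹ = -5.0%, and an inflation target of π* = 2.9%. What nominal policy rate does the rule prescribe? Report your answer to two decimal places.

2.45%

i = 1.1 + 2.9 + 2.3 × (4.9 − 2.9) + 1.23 × (-5.0)
   = 1.1 + 2.9 + 4.6 − 6.15 = 2.45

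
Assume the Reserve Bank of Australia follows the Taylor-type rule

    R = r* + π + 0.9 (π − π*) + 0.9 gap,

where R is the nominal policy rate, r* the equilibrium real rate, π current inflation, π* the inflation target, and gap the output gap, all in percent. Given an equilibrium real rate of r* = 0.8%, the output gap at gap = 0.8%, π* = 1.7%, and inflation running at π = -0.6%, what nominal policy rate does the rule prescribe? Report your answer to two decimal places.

-1.15%

R = 0.8 + (-0.6) + 0.9 × (-0.6 − 1.7) + 0.9 × 0.8
   = 0.8 − 0.6 − 2.07 + 0.72 = -1.15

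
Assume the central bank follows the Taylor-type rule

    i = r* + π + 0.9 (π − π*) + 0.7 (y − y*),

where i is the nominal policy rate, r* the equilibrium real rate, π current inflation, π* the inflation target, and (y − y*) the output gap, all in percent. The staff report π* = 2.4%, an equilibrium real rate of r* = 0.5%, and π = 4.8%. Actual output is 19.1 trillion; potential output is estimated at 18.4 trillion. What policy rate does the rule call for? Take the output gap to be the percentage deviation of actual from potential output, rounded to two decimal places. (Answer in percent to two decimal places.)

Output gap = 100 × (19.1 − 18.4) / 18.4 = 3.80%.
i = 0.50 + 4.80 + 0.9 × (4.80 − 2.40) + 0.7 × 3.80
   = 0.50 + 4.8 + 2.16 + 2.66 = 10.12

10.12%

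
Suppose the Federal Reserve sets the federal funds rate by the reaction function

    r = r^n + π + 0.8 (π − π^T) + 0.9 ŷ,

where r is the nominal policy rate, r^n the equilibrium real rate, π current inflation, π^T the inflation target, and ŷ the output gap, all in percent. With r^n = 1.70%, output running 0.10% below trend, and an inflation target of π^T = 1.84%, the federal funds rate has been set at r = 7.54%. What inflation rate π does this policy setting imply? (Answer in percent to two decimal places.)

Output 0.10% below potential → ŷ = -0.10.
Collecting π: r = r^n + (1 + 0.8) π − 0.8 π^T + 0.9 ŷ
1.8 π = 7.54 − 1.70 + 0.8 × 1.84 − 0.9 × (-0.10) = 7.402
π = 7.402 / 1.8 = 4.11

4.11%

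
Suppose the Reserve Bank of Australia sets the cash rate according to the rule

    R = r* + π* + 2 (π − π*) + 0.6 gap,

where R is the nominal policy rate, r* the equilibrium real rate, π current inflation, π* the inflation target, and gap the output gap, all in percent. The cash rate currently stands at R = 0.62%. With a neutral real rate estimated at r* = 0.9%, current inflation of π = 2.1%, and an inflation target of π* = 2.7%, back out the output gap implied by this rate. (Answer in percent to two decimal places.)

-2.97%

0.6 gap = 0.62 − 0.9 − 2.7 − 2 × (2.1 − 2.7) = -1.78
gap = -1.78 / 0.6 = -2.97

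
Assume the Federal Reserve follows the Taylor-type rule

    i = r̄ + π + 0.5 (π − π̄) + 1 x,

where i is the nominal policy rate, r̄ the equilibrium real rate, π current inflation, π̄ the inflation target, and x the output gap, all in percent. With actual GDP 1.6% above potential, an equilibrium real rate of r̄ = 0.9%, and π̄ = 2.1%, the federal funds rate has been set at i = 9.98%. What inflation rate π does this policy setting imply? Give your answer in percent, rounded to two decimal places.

Output 1.6% above potential → x = 1.6.
Collecting π: i = r̄ + (1 + 0.5) π − 0.5 π̄ + 1 x
1.5 π = 9.98 − 0.9 + 0.5 × 2.1 − 1 × 1.6 = 8.53
π = 8.53 / 1.5 = 5.69

5.69%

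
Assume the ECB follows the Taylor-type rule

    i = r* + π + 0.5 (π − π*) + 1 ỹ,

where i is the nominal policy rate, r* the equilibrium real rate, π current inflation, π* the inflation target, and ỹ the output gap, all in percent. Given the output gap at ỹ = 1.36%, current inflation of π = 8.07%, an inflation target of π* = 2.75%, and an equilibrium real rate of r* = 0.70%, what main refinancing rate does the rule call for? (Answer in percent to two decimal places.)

i = 0.70 + 8.07 + 0.5 × (8.07 − 2.75) + 1 × 1.36
   = 0.70 + 8.07 + 2.66 + 1.36 = 12.79

12.79%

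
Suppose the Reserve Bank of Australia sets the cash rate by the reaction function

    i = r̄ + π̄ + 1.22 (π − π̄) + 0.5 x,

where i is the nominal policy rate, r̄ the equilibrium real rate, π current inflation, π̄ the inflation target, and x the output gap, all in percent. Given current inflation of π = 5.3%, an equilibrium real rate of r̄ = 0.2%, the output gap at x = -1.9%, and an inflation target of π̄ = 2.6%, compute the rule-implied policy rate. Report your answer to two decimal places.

i = 0.2 + 2.6 + 1.22 × (5.3 − 2.6) + 0.5 × (-1.9)
   = 0.2 + 2.6 + 3.294 − 0.95 = 5.14

5.14%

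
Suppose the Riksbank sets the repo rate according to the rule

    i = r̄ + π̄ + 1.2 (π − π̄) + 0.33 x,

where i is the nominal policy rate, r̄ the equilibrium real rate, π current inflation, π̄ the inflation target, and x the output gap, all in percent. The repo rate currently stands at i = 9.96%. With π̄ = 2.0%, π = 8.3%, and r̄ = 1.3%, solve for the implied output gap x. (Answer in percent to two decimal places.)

0.33 x = 9.96 − 1.3 − 2.0 − 1.2 × (8.3 − 2.0) = -0.9
x = -0.9 / 0.33 = -2.73

-2.73%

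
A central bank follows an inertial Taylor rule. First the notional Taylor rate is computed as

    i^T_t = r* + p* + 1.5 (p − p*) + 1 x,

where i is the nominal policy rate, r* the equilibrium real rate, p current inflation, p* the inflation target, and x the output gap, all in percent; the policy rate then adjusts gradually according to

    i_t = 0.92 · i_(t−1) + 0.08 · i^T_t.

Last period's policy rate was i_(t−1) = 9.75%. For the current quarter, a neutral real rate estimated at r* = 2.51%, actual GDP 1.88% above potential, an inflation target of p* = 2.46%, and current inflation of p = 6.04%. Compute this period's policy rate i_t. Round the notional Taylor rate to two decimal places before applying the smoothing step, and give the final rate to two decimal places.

Output 1.88% above potential → x = 1.88.
i^T_t = 2.51 + 2.46 + 1.5 × (6.04 − 2.46) + 1 × 1.88
   = 2.51 + 2.46 + 5.37 + 1.88 = 12.22
i_t = 0.92 × 9.75 + 0.08 × 12.22 = 8.97 + 0.9776 = 9.95

9.95%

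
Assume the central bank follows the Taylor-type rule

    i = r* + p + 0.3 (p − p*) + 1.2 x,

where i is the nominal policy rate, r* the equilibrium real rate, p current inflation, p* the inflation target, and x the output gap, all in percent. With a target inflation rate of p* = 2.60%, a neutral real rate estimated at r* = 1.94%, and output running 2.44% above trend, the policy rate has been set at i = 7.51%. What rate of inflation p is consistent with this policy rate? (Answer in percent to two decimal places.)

2.63%

Output 2.44% above potential → x = 2.44.
Collecting p: i = r* + (1 + 0.3) p − 0.3 p* + 1.2 x
1.3 p = 7.51 − 1.94 + 0.3 × 2.60 − 1.2 × 2.44 = 3.422
p = 3.422 / 1.3 = 2.63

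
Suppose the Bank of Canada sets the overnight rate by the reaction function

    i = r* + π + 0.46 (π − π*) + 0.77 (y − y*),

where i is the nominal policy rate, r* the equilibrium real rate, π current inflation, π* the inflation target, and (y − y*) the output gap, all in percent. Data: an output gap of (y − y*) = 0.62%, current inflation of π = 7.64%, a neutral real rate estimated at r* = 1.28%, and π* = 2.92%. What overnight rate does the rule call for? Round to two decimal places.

11.57%

i = 1.28 + 7.64 + 0.46 × (7.64 − 2.92) + 0.77 × 0.62
   = 1.28 + 7.64 + 2.1712 + 0.4774 = 11.57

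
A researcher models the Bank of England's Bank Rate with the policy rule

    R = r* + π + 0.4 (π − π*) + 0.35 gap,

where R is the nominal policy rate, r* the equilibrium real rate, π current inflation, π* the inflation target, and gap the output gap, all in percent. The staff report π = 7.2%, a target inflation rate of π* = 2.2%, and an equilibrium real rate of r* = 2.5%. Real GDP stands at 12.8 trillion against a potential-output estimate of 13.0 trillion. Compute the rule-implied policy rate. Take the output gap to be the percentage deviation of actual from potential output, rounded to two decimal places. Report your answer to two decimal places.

11.16%

Output gap = 100 × (12.8 − 13.0) / 13.0 = -1.54%.
R = 2.50 + 7.20 + 0.4 × (7.20 − 2.20) + 0.35 × (-1.54)
   = 2.50 + 7.2 + 2 − 0.539 = 11.16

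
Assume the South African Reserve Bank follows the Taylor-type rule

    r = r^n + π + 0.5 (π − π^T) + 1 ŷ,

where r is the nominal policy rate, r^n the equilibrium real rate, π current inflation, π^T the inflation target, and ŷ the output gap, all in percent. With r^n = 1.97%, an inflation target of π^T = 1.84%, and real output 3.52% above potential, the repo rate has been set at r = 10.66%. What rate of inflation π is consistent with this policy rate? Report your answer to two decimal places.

Output 3.52% above potential → ŷ = 3.52.
Collecting π: r = r^n + (1 + 0.5) π − 0.5 π^T + 1 ŷ
1.5 π = 10.66 − 1.97 + 0.5 × 1.84 − 1 × 3.52 = 6.09
π = 6.09 / 1.5 = 4.06

4.06%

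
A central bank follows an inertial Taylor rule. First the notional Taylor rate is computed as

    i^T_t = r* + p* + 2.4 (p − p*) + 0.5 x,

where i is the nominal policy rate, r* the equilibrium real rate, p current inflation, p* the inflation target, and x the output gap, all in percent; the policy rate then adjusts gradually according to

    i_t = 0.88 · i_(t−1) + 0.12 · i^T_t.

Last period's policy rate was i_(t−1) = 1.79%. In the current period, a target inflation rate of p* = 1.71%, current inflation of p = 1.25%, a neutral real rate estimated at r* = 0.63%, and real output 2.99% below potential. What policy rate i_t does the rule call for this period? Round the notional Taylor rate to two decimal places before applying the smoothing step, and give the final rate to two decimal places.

Output 2.99% below potential → x = -2.99.
i^T_t = 0.63 + 1.71 + 2.4 × (1.25 − 1.71) + 0.5 × (-2.99)
   = 0.63 + 1.71 − 1.104 − 1.495 = -0.26
i_t = 0.88 × 1.79 + 0.12 × (-0.26) = 1.5752 − 0.0312 = 1.54

1.54%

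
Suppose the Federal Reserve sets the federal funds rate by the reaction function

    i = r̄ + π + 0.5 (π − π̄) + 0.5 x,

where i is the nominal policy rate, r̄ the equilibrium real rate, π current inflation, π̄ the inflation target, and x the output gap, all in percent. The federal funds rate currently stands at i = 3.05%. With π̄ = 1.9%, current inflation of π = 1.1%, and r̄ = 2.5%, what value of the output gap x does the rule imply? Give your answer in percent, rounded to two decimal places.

0.5 x = 3.05 − 2.5 − 1.1 − 0.5 × (1.1 − 1.9) = -0.15
x = -0.15 / 0.5 = -0.30

-0.30%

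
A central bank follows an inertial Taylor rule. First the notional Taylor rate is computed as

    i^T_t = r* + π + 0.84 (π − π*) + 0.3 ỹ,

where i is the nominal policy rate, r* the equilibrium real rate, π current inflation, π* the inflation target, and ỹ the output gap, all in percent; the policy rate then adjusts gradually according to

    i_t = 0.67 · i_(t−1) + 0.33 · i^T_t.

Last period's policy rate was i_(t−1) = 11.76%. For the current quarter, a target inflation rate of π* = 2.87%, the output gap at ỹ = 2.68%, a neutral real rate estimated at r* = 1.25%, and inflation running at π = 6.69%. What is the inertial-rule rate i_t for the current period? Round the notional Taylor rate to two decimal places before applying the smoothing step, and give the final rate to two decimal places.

i^T_t = 1.25 + 6.69 + 0.84 × (6.69 − 2.87) + 0.3 × 2.68
   = 1.25 + 6.69 + 3.2088 + 0.804 = 11.95
i_t = 0.67 × 11.76 + 0.33 × 11.95 = 7.8792 + 3.9435 = 11.82

11.82%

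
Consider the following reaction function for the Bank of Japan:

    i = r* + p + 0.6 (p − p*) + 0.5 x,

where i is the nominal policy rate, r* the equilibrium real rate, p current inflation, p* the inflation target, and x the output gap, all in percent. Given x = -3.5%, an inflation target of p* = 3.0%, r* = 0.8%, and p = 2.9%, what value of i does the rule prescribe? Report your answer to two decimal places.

i = 0.8 + 2.9 + 0.6 × (2.9 − 3.0) + 0.5 × (-3.5)
   = 0.8 + 2.9 − 0.06 − 1.75 = 1.89

1.89%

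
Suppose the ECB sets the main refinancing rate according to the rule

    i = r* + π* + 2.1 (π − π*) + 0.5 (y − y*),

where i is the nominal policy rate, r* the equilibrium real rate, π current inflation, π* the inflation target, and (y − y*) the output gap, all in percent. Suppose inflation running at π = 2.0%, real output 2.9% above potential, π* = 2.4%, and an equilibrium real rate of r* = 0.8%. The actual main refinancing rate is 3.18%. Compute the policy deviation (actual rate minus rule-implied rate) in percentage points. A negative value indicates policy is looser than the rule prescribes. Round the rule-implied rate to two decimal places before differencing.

-0.63 pp

Output 2.9% above potential → (y − y*) = 2.9.
i = 0.8 + 2.4 + 2.1 × (2.0 − 2.4) + 0.5 × 2.9
   = 0.8 + 2.4 − 0.84 + 1.45 = 3.81
Deviation = 3.18 − 3.81 = -0.63 pp.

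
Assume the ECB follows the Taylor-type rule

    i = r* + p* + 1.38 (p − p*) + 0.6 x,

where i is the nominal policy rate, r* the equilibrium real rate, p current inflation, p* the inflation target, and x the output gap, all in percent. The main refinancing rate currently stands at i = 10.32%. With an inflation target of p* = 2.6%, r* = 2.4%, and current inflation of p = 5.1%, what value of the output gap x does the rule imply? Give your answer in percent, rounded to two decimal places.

3.12%

0.6 x = 10.32 − 2.4 − 2.6 − 1.38 × (5.1 − 2.6) = 1.87
x = 1.87 / 0.6 = 3.12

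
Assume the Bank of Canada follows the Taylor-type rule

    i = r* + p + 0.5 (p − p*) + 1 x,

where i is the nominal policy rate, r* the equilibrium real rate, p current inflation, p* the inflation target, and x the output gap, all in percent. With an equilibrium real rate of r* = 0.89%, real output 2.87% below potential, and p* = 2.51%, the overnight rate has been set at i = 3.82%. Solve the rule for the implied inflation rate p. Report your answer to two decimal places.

Output 2.87% below potential → x = -2.87.
Collecting p: i = r* + (1 + 0.5) p − 0.5 p* + 1 x
1.5 p = 3.82 − 0.89 + 0.5 × 2.51 − 1 × (-2.87) = 7.055
p = 7.055 / 1.5 = 4.70

4.70%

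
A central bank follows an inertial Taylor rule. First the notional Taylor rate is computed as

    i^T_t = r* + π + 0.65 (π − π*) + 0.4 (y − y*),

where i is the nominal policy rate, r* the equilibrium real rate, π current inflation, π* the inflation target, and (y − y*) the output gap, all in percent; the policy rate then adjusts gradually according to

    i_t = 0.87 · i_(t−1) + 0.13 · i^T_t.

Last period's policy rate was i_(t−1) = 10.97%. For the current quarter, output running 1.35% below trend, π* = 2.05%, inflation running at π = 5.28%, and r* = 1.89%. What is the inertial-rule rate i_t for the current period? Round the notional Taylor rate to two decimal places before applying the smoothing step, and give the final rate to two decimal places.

Output 1.35% below potential → (y − y*) = -1.35.
i^T_t = 1.89 + 5.28 + 0.65 × (5.28 − 2.05) + 0.4 × (-1.35)
   = 1.89 + 5.28 + 2.0995 − 0.54 = 8.73
i_t = 0.87 × 10.97 + 0.13 × 8.73 = 9.5439 + 1.1349 = 10.68

10.68%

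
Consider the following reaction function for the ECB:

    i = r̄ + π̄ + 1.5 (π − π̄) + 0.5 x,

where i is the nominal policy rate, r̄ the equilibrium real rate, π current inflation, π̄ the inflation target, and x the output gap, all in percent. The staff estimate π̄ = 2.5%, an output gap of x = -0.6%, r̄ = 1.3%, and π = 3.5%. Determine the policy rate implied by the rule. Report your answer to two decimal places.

5.00%

i = 1.3 + 2.5 + 1.5 × (3.5 − 2.5) + 0.5 × (-0.6)
   = 1.3 + 2.5 + 1.5 − 0.3 = 5.00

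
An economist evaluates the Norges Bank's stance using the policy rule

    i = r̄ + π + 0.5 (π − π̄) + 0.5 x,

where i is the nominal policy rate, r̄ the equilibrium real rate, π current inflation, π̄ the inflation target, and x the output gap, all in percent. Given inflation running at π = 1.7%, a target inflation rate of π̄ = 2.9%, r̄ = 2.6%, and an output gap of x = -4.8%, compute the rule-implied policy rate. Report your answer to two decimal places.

i = 2.6 + 1.7 + 0.5 × (1.7 − 2.9) + 0.5 × (-4.8)
   = 2.6 + 1.7 − 0.6 − 2.4 = 1.30

1.30%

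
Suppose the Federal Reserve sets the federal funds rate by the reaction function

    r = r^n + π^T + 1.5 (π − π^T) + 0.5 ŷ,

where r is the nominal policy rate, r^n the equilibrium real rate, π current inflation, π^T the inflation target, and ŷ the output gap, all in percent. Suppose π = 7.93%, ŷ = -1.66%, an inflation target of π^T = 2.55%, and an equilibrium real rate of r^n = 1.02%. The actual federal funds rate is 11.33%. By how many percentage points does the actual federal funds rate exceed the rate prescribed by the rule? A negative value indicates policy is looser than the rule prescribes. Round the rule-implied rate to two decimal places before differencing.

r = 1.02 + 2.55 + 1.5 × (7.93 − 2.55) + 0.5 × (-1.66)
   = 1.02 + 2.55 + 8.07 − 0.83 = 10.81
Deviation = 11.33 − 10.81 = 0.52 pp.

0.52 pp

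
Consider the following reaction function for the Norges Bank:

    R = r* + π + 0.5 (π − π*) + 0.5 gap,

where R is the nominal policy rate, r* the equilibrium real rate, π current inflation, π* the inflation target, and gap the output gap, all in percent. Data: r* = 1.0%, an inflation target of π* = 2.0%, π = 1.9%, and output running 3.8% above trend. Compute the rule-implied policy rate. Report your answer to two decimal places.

Output 3.8% above potential → gap = 3.8.
R = 1.0 + 1.9 + 0.5 × (1.9 − 2.0) + 0.5 × 3.8
   = 1.0 + 1.9 − 0.05 + 1.9 = 4.75

4.75%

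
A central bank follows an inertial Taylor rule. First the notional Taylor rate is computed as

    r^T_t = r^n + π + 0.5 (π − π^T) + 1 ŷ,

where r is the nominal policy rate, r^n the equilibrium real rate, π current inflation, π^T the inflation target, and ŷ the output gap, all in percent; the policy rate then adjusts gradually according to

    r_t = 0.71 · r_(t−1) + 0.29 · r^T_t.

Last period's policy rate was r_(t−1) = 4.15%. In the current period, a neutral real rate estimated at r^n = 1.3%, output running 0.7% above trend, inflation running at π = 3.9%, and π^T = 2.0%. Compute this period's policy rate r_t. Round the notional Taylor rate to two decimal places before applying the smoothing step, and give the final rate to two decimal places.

Output 0.7% above potential → ŷ = 0.7.
r^T_t = 1.3 + 3.9 + 0.5 × (3.9 − 2.0) + 1 × 0.7
   = 1.3 + 3.9 + 0.95 + 0.7 = 6.85
r_t = 0.71 × 4.15 + 0.29 × 6.85 = 2.9465 + 1.9865 = 4.93

4.93%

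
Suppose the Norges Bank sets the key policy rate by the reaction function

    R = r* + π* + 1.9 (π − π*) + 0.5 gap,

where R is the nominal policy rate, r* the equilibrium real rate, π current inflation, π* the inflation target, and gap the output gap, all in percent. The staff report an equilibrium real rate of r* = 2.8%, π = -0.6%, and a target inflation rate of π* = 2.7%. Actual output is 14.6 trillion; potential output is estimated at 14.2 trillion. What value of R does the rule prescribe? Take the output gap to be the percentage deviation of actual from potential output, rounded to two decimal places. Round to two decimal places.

0.64%

Output gap = 100 × (14.6 − 14.2) / 14.2 = 2.82%.
R = 2.80 + 2.70 + 1.9 × (-0.60 − 2.70) + 0.5 × 2.82
   = 2.80 + 2.7 − 6.27 + 1.41 = 0.64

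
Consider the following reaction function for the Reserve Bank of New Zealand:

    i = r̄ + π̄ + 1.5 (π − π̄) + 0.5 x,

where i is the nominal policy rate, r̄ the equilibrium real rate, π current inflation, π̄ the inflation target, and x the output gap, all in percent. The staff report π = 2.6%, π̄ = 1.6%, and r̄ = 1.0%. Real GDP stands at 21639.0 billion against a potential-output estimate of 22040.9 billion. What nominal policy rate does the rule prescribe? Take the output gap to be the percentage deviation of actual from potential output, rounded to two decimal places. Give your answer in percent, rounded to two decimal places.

Output gap = 100 × (21639.0 − 22040.9) / 22040.9 = -1.82%.
i = 1.00 + 1.60 + 1.5 × (2.60 − 1.60) + 0.5 × (-1.82)
   = 1.00 + 1.6 + 1.5 − 0.91 = 3.19

3.19%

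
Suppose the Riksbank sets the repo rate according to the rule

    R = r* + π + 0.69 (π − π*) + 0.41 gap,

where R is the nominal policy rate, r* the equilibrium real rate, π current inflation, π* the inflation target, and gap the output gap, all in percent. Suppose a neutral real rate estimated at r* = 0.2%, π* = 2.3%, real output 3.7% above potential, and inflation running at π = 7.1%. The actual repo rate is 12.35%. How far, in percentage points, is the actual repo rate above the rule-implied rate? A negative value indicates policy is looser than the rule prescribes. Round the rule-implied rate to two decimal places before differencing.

Output 3.7% above potential → gap = 3.7.
R = 0.2 + 7.1 + 0.69 × (7.1 − 2.3) + 0.41 × 3.7
   = 0.2 + 7.1 + 3.312 + 1.517 = 12.13
Deviation = 12.35 − 12.13 = 0.22 pp.

0.22 pp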